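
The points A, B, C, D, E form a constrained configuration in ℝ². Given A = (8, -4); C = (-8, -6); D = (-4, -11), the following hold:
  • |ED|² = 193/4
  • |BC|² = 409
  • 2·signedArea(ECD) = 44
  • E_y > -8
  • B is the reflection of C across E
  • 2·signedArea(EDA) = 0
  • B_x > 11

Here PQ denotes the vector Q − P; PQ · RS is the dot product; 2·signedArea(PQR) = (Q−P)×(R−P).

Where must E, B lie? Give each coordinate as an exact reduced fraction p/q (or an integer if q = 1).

B = (12, -9)
E = (2, -15/2)

1. E_x = 2  [2·signedArea(EDA) = 0 ∩ 2·signedArea(ECD) = 44]
2. E_y = -15/2  [2·signedArea(EDA) = 0 ∩ 2·signedArea(ECD) = 44]
   → E = (2, -15/2)
3. B_x = 12  [B is the reflection of C across E]
4. B_y = -9  [B is the reflection of C across E]
   → B = (12, -9)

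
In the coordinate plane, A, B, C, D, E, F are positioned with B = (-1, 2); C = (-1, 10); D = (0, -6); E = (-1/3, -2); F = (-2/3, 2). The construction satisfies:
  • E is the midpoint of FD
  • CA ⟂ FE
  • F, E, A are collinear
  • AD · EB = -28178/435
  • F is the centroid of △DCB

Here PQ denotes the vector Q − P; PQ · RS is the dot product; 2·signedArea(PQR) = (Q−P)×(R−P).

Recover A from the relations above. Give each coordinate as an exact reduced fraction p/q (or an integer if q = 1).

1. A_x = -193/145  [F, E, A are collinear ∩ CA ⟂ FE]
2. A_y = 1446/145  [F, E, A are collinear ∩ CA ⟂ FE]
   → A = (-193/145, 1446/145)

A = (-193/145, 1446/145)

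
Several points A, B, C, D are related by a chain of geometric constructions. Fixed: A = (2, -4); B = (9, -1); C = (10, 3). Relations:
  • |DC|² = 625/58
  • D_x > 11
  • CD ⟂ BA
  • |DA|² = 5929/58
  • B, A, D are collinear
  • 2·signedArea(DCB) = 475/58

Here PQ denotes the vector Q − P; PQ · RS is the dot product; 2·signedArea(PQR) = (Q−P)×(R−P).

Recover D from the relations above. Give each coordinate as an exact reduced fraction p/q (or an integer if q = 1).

1. D_x = 655/58  [B, A, D are collinear ∩ CD ⟂ BA]
2. D_y = -1/58  [B, A, D are collinear ∩ CD ⟂ BA]
   → D = (655/58, -1/58)

D = (655/58, -1/58)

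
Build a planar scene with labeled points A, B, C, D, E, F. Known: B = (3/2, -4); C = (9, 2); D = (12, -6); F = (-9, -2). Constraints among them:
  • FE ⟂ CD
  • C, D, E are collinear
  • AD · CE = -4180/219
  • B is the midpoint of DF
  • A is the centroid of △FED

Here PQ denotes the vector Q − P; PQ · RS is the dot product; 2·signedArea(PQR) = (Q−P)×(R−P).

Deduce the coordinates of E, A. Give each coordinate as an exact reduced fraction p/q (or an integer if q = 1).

A = (270/73, -262/219)
E = (591/73, 322/73)

1. E_x = 591/73  [C, D, E are collinear ∩ FE ⟂ CD]
2. E_y = 322/73  [C, D, E are collinear ∩ FE ⟂ CD]
   → E = (591/73, 322/73)
3. A_x = 270/73  [A is the centroid of △FED]
4. A_y = -262/219  [A is the centroid of △FED]
   → A = (270/73, -262/219)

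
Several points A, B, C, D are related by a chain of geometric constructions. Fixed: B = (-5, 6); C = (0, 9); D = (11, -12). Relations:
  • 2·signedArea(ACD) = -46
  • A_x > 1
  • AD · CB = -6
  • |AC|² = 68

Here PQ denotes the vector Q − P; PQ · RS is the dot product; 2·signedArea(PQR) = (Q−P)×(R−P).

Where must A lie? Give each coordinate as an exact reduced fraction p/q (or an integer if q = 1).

A = (2, 1)

1. A_x = 2  [AD · CB = -6 ∩ 2·signedArea(ACD) = -46]
2. A_y = 1  [AD · CB = -6 ∩ 2·signedArea(ACD) = -46]
   → A = (2, 1)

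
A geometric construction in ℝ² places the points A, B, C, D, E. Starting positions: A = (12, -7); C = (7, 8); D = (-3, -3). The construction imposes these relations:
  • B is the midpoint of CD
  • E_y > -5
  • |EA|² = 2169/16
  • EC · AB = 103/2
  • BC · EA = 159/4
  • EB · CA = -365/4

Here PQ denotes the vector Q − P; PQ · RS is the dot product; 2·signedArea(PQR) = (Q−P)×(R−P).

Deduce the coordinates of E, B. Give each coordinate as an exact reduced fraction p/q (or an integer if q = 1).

1. B_x = 2  [B is the midpoint of CD]
2. B_y = 5/2  [B is the midpoint of CD]
   → B = (2, 5/2)
3. E_x = 3/4  [EC · AB = 103/2 ∩ BC · EA = 159/4]
4. E_y = -4  [EC · AB = 103/2 ∩ BC · EA = 159/4]
   → E = (3/4, -4)

B = (2, 5/2)
E = (3/4, -4)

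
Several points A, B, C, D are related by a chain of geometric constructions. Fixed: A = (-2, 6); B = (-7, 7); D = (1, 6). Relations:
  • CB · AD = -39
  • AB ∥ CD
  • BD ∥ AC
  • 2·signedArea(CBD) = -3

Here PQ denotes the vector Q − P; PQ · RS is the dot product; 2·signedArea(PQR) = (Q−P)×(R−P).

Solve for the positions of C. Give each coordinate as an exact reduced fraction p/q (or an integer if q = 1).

C = (6, 5)

1. C_x = 6  [AB ∥ CD ∩ BD ∥ AC]
2. C_y = 5  [AB ∥ CD ∩ BD ∥ AC]
   → C = (6, 5)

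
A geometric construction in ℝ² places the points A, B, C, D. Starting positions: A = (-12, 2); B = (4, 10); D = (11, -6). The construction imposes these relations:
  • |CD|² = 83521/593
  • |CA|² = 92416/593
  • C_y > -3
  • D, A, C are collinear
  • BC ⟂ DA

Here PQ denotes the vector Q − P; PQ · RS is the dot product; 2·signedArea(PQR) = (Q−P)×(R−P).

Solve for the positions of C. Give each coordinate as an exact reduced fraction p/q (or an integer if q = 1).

1. C_x = -124/593  [D, A, C are collinear ∩ BC ⟂ DA]
2. C_y = -1246/593  [D, A, C are collinear ∩ BC ⟂ DA]
   → C = (-124/593, -1246/593)

C = (-124/593, -1246/593)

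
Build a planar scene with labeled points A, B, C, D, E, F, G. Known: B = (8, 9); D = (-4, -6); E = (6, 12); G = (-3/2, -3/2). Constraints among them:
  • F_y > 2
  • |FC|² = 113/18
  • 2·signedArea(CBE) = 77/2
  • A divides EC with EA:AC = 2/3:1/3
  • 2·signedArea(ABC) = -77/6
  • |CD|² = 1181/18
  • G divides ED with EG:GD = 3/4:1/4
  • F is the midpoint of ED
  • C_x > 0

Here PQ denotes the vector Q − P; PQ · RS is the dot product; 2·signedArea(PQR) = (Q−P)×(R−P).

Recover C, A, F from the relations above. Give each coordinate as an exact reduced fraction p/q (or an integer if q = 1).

1. F_x = 1  [F is the midpoint of ED]
2. F_y = 3  [F is the midpoint of ED]
   → F = (1, 3)
3. C_x = 5/6  [line -3·x + -2·y + 7/2 = 0 ∩ |FC|² = 113/18]
4. C_y = 1/2  [line -3·x + -2·y + 7/2 = 0 ∩ |FC|² = 113/18]
   → C = (5/6, 1/2)
5. A_x = 23/9  [A divides EC with EA:AC = 2/3:1/3]
6. A_y = 13/3  [A divides EC with EA:AC = 2/3:1/3]
   → A = (23/9, 13/3)

A = (23/9, 13/3)
C = (5/6, 1/2)
F = (1, 3)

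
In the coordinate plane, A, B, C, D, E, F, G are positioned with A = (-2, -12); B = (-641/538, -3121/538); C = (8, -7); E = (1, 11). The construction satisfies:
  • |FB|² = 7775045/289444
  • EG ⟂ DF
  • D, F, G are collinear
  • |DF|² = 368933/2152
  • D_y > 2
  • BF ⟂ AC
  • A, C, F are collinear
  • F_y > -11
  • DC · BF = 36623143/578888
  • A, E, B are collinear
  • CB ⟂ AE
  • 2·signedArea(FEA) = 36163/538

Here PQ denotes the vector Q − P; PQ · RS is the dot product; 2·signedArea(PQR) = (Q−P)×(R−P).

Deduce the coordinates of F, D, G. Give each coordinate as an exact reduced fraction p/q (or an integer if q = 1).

D = (-103/1076, 2797/1076)
F = (303/269, -5615/538)
G = (-92567108341/106785443252, 1155951018187/106785443252)

1. F_x = 303/269  [A, C, F are collinear ∩ BF ⟂ AC]
2. F_y = -5615/538  [A, C, F are collinear ∩ BF ⟂ AC]
   → F = (303/269, -5615/538)
3. D_x = -103/1076  [line -1247/538·x + 1247/269·y + -7104159/578888 = 0 ∩ |DF|² = 368933/2152]
4. D_y = 2797/1076  [line -1247/538·x + 1247/269·y + -7104159/578888 = 0 ∩ |DF|² = 368933/2152]
   → D = (-103/1076, 2797/1076)
5. G_x = -92567108341/106785443252  [D, F, G are collinear ∩ EG ⟂ DF]
6. G_y = 1155951018187/106785443252  [D, F, G are collinear ∩ EG ⟂ DF]
   → G = (-92567108341/106785443252, 1155951018187/106785443252)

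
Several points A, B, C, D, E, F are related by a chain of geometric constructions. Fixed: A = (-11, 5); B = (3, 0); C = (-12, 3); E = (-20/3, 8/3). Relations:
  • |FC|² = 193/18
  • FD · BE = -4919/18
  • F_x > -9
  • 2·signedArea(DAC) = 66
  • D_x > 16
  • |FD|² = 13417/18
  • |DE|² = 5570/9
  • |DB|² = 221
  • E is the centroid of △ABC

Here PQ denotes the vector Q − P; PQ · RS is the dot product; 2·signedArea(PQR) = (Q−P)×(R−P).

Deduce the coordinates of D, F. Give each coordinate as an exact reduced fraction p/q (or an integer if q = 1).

1. D_x = 17  [line 2·x + -1·y + -39 = 0 ∩ |DE|² = 5570/9]
2. D_y = -5  [line 2·x + -1·y + -39 = 0 ∩ |DE|² = 5570/9]
   → D = (17, -5)
3. F_x = -53/6  [line 29/3·x + -8/3·y + 1721/18 = 0 ∩ |FC|² = 193/18]
4. F_y = 23/6  [line 29/3·x + -8/3·y + 1721/18 = 0 ∩ |FC|² = 193/18]
   → F = (-53/6, 23/6)

D = (17, -5)
F = (-53/6, 23/6)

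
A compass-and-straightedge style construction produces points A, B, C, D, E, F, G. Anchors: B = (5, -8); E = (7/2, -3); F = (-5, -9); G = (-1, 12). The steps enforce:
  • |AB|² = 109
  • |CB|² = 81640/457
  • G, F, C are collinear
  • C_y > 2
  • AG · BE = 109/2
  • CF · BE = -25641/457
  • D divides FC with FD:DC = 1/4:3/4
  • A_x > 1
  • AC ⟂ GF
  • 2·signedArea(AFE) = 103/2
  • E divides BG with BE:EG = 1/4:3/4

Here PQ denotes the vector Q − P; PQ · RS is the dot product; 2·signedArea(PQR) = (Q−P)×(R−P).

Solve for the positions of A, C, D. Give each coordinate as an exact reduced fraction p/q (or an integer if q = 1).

A = (2, 2)
C = (-1249/457, 1326/457)
D = (-2026/457, -11013/1828)

1. A_x = 2  [2·signedArea(AFE) = 103/2 ∩ AG · BE = 109/2]
2. A_y = 2  [2·signedArea(AFE) = 103/2 ∩ AG · BE = 109/2]
   → A = (2, 2)
3. C_x = -1249/457  [G, F, C are collinear ∩ AC ⟂ GF]
4. C_y = 1326/457  [G, F, C are collinear ∩ AC ⟂ GF]
   → C = (-1249/457, 1326/457)
5. D_x = -2026/457  [D divides FC with FD:DC = 1/4:3/4]
6. D_y = -11013/1828  [D divides FC with FD:DC = 1/4:3/4]
   → D = (-2026/457, -11013/1828)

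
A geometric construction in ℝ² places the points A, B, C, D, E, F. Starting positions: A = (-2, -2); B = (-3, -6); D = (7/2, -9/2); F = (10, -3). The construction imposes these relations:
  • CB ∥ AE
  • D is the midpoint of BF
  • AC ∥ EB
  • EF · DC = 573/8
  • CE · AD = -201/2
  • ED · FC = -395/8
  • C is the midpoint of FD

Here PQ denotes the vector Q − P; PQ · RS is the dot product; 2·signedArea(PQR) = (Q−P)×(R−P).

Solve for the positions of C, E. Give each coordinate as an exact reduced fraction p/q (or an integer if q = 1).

1. C_x = 27/4  [C is the midpoint of FD]
2. C_y = -15/4  [C is the midpoint of FD]
   → C = (27/4, -15/4)
3. E_x = -47/4  [AC ∥ EB ∩ CB ∥ AE]
4. E_y = -17/4  [AC ∥ EB ∩ CB ∥ AE]
   → E = (-47/4, -17/4)

C = (27/4, -15/4)
E = (-47/4, -17/4)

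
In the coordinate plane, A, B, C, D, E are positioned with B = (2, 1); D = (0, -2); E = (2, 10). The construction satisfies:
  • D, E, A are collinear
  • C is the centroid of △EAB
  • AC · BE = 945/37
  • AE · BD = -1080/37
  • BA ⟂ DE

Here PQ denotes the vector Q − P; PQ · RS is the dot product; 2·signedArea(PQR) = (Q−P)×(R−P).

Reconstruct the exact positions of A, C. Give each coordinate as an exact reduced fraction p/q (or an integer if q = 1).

A = (20/37, 46/37)
C = (56/37, 151/37)

1. A_x = 20/37  [D, E, A are collinear ∩ BA ⟂ DE]
2. A_y = 46/37  [D, E, A are collinear ∩ BA ⟂ DE]
   → A = (20/37, 46/37)
3. C_x = 56/37  [C is the centroid of △EAB]
4. C_y = 151/37  [C is the centroid of △EAB]
   → C = (56/37, 151/37)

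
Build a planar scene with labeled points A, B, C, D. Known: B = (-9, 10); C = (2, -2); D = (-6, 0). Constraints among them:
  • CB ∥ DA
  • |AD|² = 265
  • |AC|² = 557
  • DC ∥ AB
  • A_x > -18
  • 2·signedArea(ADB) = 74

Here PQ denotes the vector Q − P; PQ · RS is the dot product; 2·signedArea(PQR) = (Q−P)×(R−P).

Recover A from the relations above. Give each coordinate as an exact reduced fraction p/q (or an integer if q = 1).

A = (-17, 12)

1. A_x = -17  [DC ∥ AB ∩ CB ∥ DA]
2. A_y = 12  [DC ∥ AB ∩ CB ∥ DA]
   → A = (-17, 12)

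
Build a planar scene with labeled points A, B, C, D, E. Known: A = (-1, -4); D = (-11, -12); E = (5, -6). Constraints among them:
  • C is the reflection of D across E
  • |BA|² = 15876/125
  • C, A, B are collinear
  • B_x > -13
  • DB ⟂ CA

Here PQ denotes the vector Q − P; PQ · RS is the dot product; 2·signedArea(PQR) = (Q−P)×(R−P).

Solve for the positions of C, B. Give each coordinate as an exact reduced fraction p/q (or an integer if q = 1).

B = (-1511/125, -752/125)
C = (21, 0)

1. C_x = 21  [C is the reflection of D across E]
2. C_y = 0  [C is the reflection of D across E]
   → C = (21, 0)
3. B_x = -1511/125  [C, A, B are collinear ∩ DB ⟂ CA]
4. B_y = -752/125  [C, A, B are collinear ∩ DB ⟂ CA]
   → B = (-1511/125, -752/125)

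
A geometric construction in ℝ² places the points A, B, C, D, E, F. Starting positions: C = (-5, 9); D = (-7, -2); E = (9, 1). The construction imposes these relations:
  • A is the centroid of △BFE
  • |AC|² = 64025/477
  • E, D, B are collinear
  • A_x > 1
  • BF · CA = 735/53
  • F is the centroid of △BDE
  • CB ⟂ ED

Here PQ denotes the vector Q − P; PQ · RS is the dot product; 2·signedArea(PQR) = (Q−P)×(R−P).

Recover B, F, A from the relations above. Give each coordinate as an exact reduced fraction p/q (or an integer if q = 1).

A = (295/159, -18/53)
B = (-163/53, -67/53)
F = (-19/53, -40/53)

1. B_x = -163/53  [E, D, B are collinear ∩ CB ⟂ ED]
2. B_y = -67/53  [E, D, B are collinear ∩ CB ⟂ ED]
   → B = (-163/53, -67/53)
3. F_x = -19/53  [F is the centroid of △BDE]
4. F_y = -40/53  [F is the centroid of △BDE]
   → F = (-19/53, -40/53)
5. A_x = 295/159  [A is the centroid of △BFE]
6. A_y = -18/53  [A is the centroid of △BFE]
   → A = (295/159, -18/53)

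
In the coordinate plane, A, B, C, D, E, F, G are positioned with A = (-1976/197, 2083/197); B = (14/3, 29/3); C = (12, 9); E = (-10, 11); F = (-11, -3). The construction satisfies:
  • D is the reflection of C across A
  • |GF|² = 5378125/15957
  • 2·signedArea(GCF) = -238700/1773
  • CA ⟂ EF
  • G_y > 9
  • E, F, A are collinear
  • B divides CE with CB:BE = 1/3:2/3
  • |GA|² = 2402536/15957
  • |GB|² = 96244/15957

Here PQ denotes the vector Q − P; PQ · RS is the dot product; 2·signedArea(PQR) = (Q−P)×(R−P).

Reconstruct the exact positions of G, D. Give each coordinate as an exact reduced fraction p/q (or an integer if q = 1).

1. G_x = 3922/1773  [line 12·x + -23·y + 350399/1773 = 0 ∩ |GA|² = 2402536/15957]
2. G_y = 17281/1773  [line 12·x + -23·y + 350399/1773 = 0 ∩ |GA|² = 2402536/15957]
   → G = (3922/1773, 17281/1773)
3. D_x = -6316/197  [D is the reflection of C across A]
4. D_y = 2393/197  [D is the reflection of C across A]
   → D = (-6316/197, 2393/197)

D = (-6316/197, 2393/197)
G = (3922/1773, 17281/1773)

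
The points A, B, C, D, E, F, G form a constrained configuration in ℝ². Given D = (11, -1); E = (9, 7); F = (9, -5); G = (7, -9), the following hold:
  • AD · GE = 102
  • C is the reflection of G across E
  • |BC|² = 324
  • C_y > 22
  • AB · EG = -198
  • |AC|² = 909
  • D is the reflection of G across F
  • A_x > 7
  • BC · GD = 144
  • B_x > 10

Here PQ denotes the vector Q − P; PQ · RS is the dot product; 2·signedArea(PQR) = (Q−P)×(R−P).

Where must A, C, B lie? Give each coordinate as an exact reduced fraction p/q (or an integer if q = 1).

1. C_x = 11  [C is the reflection of G across E]
2. C_y = 23  [C is the reflection of G across E]
   → C = (11, 23)
3. B_x = 11  [line -4·x + -8·y + 84 = 0 ∩ |BC|² = 324]
4. B_y = 5  [line -4·x + -8·y + 84 = 0 ∩ |BC|² = 324]
   → B = (11, 5)
5. A_x = 8  [line 2·x + 16·y + 96 = 0 ∩ |AC|² = 909]
6. A_y = -7  [line 2·x + 16·y + 96 = 0 ∩ |AC|² = 909]
   → A = (8, -7)

A = (8, -7)
B = (11, 5)
C = (11, 23)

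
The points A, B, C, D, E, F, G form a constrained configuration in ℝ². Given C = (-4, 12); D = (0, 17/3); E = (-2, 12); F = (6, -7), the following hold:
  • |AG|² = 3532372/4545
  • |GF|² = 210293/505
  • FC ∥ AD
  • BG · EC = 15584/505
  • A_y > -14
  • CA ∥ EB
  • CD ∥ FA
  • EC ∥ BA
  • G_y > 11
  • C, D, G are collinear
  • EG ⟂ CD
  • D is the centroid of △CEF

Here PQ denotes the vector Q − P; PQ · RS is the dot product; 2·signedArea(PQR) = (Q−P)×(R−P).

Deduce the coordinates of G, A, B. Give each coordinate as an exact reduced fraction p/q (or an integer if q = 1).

1. G_x = -1732/505  [C, D, G are collinear ∩ EG ⟂ CD]
2. G_y = 5604/505  [C, D, G are collinear ∩ EG ⟂ CD]
   → G = (-1732/505, 5604/505)
3. A_x = 10  [FC ∥ AD ∩ CD ∥ FA]
4. A_y = -40/3  [FC ∥ AD ∩ CD ∥ FA]
   → A = (10, -40/3)
5. B_x = 12  [EC ∥ BA ∩ CA ∥ EB]
6. B_y = -40/3  [EC ∥ BA ∩ CA ∥ EB]
   → B = (12, -40/3)

A = (10, -40/3)
B = (12, -40/3)
G = (-1732/505, 5604/505)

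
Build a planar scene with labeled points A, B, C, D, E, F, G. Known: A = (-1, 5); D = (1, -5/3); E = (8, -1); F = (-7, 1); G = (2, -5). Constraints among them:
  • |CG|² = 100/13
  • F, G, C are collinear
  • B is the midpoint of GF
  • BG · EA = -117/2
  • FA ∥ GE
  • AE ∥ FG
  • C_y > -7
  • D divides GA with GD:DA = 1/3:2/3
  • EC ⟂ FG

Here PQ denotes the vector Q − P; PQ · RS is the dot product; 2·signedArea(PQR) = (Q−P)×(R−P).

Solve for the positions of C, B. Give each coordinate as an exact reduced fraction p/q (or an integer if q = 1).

1. C_x = 56/13  [F, G, C are collinear ∩ EC ⟂ FG]
2. C_y = -85/13  [F, G, C are collinear ∩ EC ⟂ FG]
   → C = (56/13, -85/13)
3. B_x = -5/2  [B is the midpoint of GF]
4. B_y = -2  [B is the midpoint of GF]
   → B = (-5/2, -2)

B = (-5/2, -2)
C = (56/13, -85/13)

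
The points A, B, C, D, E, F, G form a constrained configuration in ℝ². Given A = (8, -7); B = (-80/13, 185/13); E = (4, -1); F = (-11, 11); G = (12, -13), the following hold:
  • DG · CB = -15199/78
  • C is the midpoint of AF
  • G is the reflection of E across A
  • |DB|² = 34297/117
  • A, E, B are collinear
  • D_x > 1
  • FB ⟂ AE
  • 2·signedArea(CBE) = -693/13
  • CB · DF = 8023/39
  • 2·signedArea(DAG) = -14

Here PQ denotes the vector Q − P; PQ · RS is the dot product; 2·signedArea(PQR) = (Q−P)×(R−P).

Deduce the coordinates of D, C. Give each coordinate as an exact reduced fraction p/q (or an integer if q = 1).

C = (-3/2, 2)
D = (5/3, -1)

1. D_x = 5/3  [line 6·x + 4·y + -6 = 0 ∩ |DB|² = 34297/117]
2. D_y = -1  [line 6·x + 4·y + -6 = 0 ∩ |DB|² = 34297/117]
   → D = (5/3, -1)
3. C_x = -3/2  [C is the midpoint of AF]
4. C_y = 2  [C is the midpoint of AF]
   → C = (-3/2, 2)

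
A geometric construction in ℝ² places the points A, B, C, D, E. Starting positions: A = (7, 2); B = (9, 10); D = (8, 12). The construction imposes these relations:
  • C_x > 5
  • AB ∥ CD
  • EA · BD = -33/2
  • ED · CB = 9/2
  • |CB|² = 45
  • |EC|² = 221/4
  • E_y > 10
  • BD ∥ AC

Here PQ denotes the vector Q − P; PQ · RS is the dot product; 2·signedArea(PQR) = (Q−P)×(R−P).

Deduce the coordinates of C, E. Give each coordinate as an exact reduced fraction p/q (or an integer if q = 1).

C = (6, 4)
E = (17/2, 11)

1. C_x = 6  [AB ∥ CD ∩ BD ∥ AC]
2. C_y = 4  [AB ∥ CD ∩ BD ∥ AC]
   → C = (6, 4)
3. E_x = 17/2  [EA · BD = -33/2 ∩ ED · CB = 9/2]
4. E_y = 11  [EA · BD = -33/2 ∩ ED · CB = 9/2]
   → E = (17/2, 11)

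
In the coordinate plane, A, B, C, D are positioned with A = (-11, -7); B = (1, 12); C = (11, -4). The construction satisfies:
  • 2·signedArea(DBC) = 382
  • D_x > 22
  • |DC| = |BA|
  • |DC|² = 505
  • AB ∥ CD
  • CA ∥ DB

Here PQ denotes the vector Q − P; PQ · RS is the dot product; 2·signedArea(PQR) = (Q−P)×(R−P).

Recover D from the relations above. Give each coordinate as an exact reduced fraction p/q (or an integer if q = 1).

D = (23, 15)

1. D_x = 23  [CA ∥ DB ∩ AB ∥ CD]
2. D_y = 15  [CA ∥ DB ∩ AB ∥ CD]
   → D = (23, 15)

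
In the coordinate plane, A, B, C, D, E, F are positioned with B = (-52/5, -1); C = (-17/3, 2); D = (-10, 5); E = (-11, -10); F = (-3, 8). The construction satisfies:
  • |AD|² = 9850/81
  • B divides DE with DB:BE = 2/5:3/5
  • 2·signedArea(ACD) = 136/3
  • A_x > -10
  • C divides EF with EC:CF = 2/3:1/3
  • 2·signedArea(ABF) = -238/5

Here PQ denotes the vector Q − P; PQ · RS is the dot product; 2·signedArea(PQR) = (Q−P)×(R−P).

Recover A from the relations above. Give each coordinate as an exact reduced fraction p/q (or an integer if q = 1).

A = (-83/9, -6)

1. A_x = -83/9  [2·signedArea(ABF) = -238/5 ∩ 2·signedArea(ACD) = 136/3]
2. A_y = -6  [2·signedArea(ABF) = -238/5 ∩ 2·signedArea(ACD) = 136/3]
   → A = (-83/9, -6)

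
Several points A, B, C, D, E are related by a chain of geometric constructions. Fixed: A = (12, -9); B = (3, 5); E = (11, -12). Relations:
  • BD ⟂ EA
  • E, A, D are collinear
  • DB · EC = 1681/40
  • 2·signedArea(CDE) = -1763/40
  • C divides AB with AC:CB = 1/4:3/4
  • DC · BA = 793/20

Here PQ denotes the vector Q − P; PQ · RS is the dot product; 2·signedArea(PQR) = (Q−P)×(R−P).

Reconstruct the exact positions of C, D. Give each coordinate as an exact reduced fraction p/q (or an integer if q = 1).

1. C_x = 39/4  [C divides AB with AC:CB = 1/4:3/4]
2. C_y = -11/2  [C divides AB with AC:CB = 1/4:3/4]
   → C = (39/4, -11/2)
3. D_x = 153/10  [E, A, D are collinear ∩ BD ⟂ EA]
4. D_y = 9/10  [E, A, D are collinear ∩ BD ⟂ EA]
   → D = (153/10, 9/10)

C = (39/4, -11/2)
D = (153/10, 9/10)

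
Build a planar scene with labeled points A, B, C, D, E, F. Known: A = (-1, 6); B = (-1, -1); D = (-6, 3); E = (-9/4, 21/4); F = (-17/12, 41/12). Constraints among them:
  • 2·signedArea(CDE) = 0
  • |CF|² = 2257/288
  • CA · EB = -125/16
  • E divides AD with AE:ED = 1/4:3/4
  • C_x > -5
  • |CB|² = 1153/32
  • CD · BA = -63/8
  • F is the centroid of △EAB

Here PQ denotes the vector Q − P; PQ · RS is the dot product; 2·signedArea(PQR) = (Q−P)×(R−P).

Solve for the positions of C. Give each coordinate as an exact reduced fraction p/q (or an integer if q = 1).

1. C_x = -33/8  [2·signedArea(CDE) = 0 ∩ CA · EB = -125/16]
2. C_y = 33/8  [2·signedArea(CDE) = 0 ∩ CA · EB = -125/16]
   → C = (-33/8, 33/8)

C = (-33/8, 33/8)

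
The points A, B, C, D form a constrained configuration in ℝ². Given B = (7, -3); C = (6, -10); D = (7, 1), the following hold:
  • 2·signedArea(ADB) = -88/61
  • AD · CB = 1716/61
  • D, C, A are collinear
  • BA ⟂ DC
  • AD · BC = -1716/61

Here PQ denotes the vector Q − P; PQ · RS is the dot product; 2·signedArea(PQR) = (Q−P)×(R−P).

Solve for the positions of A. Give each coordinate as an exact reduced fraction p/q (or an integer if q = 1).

A = (405/61, -181/61)

1. A_x = 405/61  [D, C, A are collinear ∩ BA ⟂ DC]
2. A_y = -181/61  [D, C, A are collinear ∩ BA ⟂ DC]
   → A = (405/61, -181/61)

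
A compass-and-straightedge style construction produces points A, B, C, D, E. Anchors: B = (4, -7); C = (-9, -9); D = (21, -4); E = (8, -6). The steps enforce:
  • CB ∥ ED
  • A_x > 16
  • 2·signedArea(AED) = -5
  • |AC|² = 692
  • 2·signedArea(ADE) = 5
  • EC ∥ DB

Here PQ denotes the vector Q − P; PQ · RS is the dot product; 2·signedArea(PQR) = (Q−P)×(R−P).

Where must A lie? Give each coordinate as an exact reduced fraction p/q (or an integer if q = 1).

A = (17, -5)

1. A_x = 17  [line 2·x + -13·y + -99 = 0 ∩ |AC|² = 692]
2. A_y = -5  [line 2·x + -13·y + -99 = 0 ∩ |AC|² = 692]
   → A = (17, -5)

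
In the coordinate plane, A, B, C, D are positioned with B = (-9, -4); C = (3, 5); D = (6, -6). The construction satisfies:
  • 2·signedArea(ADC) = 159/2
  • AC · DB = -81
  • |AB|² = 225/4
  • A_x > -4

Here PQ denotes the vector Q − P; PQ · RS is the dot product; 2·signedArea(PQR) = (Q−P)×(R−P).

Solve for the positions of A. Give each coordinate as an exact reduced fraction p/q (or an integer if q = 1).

A = (-3, 1/2)

1. A_x = -3  [2·signedArea(ADC) = 159/2 ∩ AC · DB = -81]
2. A_y = 1/2  [2·signedArea(ADC) = 159/2 ∩ AC · DB = -81]
   → A = (-3, 1/2)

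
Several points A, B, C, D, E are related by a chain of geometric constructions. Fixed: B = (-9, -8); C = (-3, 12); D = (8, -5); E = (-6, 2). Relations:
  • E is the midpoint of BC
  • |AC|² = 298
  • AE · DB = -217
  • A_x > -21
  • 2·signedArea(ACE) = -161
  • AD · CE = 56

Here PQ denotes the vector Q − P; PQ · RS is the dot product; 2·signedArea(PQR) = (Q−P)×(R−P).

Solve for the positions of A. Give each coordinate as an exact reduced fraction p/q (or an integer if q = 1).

A = (-20, 9)

1. A_x = -20  [2·signedArea(ACE) = -161 ∩ AE · DB = -217]
2. A_y = 9  [2·signedArea(ACE) = -161 ∩ AE · DB = -217]
   → A = (-20, 9)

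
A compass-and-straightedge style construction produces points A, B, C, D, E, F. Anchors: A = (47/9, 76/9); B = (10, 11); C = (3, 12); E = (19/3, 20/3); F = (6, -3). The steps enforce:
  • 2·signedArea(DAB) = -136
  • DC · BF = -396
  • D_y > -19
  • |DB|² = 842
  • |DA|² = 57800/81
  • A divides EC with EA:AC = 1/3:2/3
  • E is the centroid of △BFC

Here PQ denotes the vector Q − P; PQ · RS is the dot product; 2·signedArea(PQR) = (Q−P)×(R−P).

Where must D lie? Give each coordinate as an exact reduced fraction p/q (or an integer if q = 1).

1. D_x = 9  [2·signedArea(DAB) = -136 ∩ DC · BF = -396]
2. D_y = -18  [2·signedArea(DAB) = -136 ∩ DC · BF = -396]
   → D = (9, -18)

D = (9, -18)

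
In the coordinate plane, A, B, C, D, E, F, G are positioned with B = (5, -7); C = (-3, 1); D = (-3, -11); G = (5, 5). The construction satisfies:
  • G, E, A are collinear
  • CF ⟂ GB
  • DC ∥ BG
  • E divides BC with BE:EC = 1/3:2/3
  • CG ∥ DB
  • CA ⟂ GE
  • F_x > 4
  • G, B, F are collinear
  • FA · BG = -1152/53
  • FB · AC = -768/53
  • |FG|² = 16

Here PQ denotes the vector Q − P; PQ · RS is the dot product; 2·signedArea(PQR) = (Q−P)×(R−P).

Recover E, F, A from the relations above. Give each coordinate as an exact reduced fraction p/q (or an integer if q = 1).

1. E_x = 7/3  [E divides BC with BE:EC = 1/3:2/3]
2. E_y = -13/3  [E divides BC with BE:EC = 1/3:2/3]
   → E = (7/3, -13/3)
3. F_x = 5  [G, B, F are collinear ∩ CF ⟂ GB]
4. F_y = 1  [G, B, F are collinear ∩ CF ⟂ GB]
   → F = (5, 1)
5. A_x = 177/53  [G, E, A are collinear ∩ CA ⟂ GE]
6. A_y = -43/53  [G, E, A are collinear ∩ CA ⟂ GE]
   → A = (177/53, -43/53)

A = (177/53, -43/53)
E = (7/3, -13/3)
F = (5, 1)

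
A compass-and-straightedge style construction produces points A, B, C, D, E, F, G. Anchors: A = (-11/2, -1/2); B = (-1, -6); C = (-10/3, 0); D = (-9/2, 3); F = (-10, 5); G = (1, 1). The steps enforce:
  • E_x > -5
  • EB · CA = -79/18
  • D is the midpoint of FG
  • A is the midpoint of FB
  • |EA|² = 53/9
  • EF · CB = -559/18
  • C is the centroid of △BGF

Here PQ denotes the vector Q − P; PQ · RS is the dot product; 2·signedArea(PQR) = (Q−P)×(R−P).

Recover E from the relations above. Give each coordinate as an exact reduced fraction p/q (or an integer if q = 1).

E = (-29/6, 11/6)

1. E_x = -29/6  [EB · CA = -79/18 ∩ EF · CB = -559/18]
2. E_y = 11/6  [EB · CA = -79/18 ∩ EF · CB = -559/18]
   → E = (-29/6, 11/6)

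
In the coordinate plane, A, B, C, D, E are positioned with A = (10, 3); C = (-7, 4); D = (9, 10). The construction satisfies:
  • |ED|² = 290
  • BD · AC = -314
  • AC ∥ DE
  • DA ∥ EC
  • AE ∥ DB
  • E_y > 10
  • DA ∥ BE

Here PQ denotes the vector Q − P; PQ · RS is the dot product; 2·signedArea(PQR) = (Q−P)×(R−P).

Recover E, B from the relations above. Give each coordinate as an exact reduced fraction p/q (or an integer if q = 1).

B = (-9, 18)
E = (-8, 11)

1. E_x = -8  [DA ∥ EC ∩ AC ∥ DE]
2. E_y = 11  [DA ∥ EC ∩ AC ∥ DE]
   → E = (-8, 11)
3. B_x = -9  [DA ∥ BE ∩ AE ∥ DB]
4. B_y = 18  [DA ∥ BE ∩ AE ∥ DB]
   → B = (-9, 18)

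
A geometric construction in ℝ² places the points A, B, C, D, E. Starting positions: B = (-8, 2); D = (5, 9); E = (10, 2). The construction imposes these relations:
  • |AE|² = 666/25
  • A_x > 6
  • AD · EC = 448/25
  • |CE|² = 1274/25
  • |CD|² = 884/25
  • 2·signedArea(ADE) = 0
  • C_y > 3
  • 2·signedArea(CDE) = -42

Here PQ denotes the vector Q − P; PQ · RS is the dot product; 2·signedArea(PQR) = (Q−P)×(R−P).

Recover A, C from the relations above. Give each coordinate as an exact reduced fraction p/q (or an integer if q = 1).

1. C_x = 3  [line 7·x + 5·y + -38 = 0 ∩ |CE|² = 1274/25]
2. C_y = 17/5  [line 7·x + 5·y + -38 = 0 ∩ |CE|² = 1274/25]
   → C = (3, 17/5)
3. A_x = 7  [2·signedArea(ADE) = 0 ∩ AD · EC = 448/25]
4. A_y = 31/5  [2·signedArea(ADE) = 0 ∩ AD · EC = 448/25]
   → A = (7, 31/5)

A = (7, 31/5)
C = (3, 17/5)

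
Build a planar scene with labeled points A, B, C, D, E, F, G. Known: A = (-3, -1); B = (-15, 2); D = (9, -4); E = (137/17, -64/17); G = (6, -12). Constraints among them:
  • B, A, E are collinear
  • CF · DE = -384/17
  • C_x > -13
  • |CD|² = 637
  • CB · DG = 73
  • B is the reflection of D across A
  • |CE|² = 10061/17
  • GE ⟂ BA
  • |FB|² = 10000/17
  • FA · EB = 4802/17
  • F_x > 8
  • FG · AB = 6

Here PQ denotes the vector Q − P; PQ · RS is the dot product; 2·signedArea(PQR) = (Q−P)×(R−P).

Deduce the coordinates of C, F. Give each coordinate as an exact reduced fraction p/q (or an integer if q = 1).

C = (-12, 10)
F = (145/17, -66/17)

1. F_x = 145/17  [line 12·x + -3·y + -114 = 0 ∩ |FB|² = 10000/17]
2. F_y = -66/17  [line 12·x + -3·y + -114 = 0 ∩ |FB|² = 10000/17]
   → F = (145/17, -66/17)
3. C_x = -12  [CB · DG = 73 ∩ CF · DE = -384/17]
4. C_y = 10  [CB · DG = 73 ∩ CF · DE = -384/17]
   → C = (-12, 10)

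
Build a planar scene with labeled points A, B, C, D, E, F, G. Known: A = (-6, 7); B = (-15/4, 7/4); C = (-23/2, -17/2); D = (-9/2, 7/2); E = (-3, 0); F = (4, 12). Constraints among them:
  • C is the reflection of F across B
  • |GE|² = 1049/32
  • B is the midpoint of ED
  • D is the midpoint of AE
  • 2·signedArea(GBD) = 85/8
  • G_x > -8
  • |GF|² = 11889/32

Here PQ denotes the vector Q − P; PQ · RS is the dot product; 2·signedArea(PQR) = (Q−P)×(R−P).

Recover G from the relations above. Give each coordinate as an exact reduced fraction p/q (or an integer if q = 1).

G = (-61/8, -27/8)

1. G_x = -61/8  [line -7/4·x + -3/4·y + -127/8 = 0 ∩ |GF|² = 11889/32]
2. G_y = -27/8  [line -7/4·x + -3/4·y + -127/8 = 0 ∩ |GF|² = 11889/32]
   → G = (-61/8, -27/8)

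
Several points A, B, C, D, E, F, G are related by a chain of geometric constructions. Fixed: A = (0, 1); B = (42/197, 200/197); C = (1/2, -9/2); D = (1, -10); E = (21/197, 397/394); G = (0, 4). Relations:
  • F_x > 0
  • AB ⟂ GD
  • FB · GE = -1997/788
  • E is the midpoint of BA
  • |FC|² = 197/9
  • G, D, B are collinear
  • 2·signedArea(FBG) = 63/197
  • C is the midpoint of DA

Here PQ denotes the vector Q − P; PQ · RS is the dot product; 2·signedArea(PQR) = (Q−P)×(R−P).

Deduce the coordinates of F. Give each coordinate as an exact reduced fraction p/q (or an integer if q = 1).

1. F_x = 1/6  [2·signedArea(FBG) = 63/197 ∩ FB · GE = -1997/788]
2. F_y = 1/6  [2·signedArea(FBG) = 63/197 ∩ FB · GE = -1997/788]
   → F = (1/6, 1/6)

F = (1/6, 1/6)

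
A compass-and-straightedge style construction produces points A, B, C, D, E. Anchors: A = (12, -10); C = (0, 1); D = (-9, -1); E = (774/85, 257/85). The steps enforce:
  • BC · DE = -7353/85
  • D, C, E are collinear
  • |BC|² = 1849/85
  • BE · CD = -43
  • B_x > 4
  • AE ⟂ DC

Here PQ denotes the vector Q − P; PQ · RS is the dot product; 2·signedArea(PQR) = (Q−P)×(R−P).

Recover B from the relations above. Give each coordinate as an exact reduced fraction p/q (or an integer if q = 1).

B = (387/85, 171/85)

1. B_x = 387/85  [line -1539/85·x + -342/85·y + 1539/17 = 0 ∩ |BC|² = 1849/85]
2. B_y = 171/85  [line -1539/85·x + -342/85·y + 1539/17 = 0 ∩ |BC|² = 1849/85]
   → B = (387/85, 171/85)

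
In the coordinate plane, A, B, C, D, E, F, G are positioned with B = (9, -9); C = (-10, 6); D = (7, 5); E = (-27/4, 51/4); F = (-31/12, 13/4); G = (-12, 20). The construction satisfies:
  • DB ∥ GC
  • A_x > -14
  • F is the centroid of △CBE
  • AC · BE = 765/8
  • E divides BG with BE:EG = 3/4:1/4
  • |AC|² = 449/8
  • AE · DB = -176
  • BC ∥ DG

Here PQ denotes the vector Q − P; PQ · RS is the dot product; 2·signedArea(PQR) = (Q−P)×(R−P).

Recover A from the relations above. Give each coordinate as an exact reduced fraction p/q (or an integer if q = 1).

A = (-53/4, -3/4)

1. A_x = -53/4  [AE · DB = -176 ∩ AC · BE = 765/8]
2. A_y = -3/4  [AE · DB = -176 ∩ AC · BE = 765/8]
   → A = (-53/4, -3/4)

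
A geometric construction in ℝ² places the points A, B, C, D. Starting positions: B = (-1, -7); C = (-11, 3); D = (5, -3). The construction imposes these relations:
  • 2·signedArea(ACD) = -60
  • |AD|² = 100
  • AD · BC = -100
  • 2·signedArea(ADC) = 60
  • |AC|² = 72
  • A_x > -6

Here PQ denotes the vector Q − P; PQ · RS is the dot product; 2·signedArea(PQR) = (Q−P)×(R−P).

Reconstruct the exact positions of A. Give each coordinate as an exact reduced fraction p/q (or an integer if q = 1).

A = (-5, -3)

1. A_x = -5  [AD · BC = -100 ∩ 2·signedArea(ACD) = -60]
2. A_y = -3  [AD · BC = -100 ∩ 2·signedArea(ACD) = -60]
   → A = (-5, -3)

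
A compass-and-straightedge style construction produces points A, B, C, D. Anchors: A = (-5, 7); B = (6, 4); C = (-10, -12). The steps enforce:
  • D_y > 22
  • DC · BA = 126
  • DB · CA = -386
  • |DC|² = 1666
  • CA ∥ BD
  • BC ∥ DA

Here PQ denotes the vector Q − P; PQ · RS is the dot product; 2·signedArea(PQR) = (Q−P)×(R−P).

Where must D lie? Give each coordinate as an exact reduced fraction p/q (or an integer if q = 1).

D = (11, 23)

1. D_x = 11  [BC ∥ DA ∩ CA ∥ BD]
2. D_y = 23  [BC ∥ DA ∩ CA ∥ BD]
   → D = (11, 23)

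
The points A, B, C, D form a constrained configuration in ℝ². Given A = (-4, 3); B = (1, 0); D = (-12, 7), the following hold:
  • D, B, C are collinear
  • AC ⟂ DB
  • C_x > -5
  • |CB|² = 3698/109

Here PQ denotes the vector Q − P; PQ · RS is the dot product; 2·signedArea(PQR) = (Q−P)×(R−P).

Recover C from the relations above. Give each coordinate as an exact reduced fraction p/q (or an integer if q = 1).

1. C_x = -450/109  [D, B, C are collinear ∩ AC ⟂ DB]
2. C_y = 301/109  [D, B, C are collinear ∩ AC ⟂ DB]
   → C = (-450/109, 301/109)

C = (-450/109, 301/109)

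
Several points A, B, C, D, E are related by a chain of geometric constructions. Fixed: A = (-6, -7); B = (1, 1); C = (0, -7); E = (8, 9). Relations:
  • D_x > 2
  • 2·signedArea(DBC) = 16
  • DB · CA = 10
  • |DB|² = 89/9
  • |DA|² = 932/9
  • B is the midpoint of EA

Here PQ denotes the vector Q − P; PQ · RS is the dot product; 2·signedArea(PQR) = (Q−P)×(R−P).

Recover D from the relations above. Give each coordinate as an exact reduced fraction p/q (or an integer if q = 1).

1. D_x = 8/3  [DB · CA = 10 ∩ 2·signedArea(DBC) = 16]
2. D_y = -5/3  [DB · CA = 10 ∩ 2·signedArea(DBC) = 16]
   → D = (8/3, -5/3)

D = (8/3, -5/3)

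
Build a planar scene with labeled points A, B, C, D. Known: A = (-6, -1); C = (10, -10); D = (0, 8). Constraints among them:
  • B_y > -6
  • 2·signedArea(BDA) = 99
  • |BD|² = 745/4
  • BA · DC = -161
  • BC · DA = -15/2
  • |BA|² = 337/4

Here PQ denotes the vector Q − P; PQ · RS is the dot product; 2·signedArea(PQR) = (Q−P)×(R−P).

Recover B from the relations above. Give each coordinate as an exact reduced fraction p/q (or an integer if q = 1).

B = (2, -11/2)

1. B_x = 2  [2·signedArea(BDA) = 99 ∩ BC · DA = -15/2]
2. B_y = -11/2  [2·signedArea(BDA) = 99 ∩ BC · DA = -15/2]
   → B = (2, -11/2)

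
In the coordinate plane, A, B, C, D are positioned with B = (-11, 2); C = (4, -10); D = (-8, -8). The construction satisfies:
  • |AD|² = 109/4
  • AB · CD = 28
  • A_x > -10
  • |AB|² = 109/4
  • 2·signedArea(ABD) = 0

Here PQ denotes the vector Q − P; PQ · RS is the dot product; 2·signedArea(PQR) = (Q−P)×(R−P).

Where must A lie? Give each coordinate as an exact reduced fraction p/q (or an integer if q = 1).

A = (-19/2, -3)

1. A_x = -19/2  [2·signedArea(ABD) = 0 ∩ AB · CD = 28]
2. A_y = -3  [2·signedArea(ABD) = 0 ∩ AB · CD = 28]
   → A = (-19/2, -3)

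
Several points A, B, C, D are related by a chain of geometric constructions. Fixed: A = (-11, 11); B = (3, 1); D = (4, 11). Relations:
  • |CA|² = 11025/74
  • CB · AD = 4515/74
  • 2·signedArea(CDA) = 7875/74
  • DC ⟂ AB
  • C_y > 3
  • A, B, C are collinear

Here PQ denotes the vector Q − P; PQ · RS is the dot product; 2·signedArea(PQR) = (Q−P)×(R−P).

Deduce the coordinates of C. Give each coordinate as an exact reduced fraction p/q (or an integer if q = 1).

C = (-79/74, 289/74)

1. C_x = -79/74  [A, B, C are collinear ∩ DC ⟂ AB]
2. C_y = 289/74  [A, B, C are collinear ∩ DC ⟂ AB]
   → C = (-79/74, 289/74)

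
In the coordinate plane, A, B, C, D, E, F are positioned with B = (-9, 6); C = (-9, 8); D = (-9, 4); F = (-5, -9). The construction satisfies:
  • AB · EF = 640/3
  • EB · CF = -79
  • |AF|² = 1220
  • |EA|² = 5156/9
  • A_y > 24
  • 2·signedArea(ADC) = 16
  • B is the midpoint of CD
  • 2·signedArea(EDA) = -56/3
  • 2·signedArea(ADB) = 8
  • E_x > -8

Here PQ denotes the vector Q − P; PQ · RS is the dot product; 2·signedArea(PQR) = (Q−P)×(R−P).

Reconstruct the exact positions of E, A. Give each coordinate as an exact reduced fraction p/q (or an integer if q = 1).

A = (-13, 25)
E = (-23/3, 5/3)

1. A_x = -13  [2·signedArea(ADC) = 16]
2. A_y = 25  [|AF|² = 1220]
   → A = (-13, 25)
3. E_x = -23/3  [EB · CF = -79 ∩ 2·signedArea(EDA) = -56/3]
4. E_y = 5/3  [EB · CF = -79 ∩ 2·signedArea(EDA) = -56/3]
   → E = (-23/3, 5/3)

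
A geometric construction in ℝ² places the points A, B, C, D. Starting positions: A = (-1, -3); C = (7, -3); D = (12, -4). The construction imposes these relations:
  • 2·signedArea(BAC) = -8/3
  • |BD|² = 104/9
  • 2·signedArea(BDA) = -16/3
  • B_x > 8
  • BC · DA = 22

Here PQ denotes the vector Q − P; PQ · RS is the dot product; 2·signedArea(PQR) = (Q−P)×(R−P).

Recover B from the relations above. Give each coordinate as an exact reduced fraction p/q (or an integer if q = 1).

B = (26/3, -10/3)

1. B_x = 26/3  [2·signedArea(BAC) = -8/3 ∩ 2·signedArea(BDA) = -16/3]
2. B_y = -10/3  [2·signedArea(BAC) = -8/3 ∩ 2·signedArea(BDA) = -16/3]
   → B = (26/3, -10/3)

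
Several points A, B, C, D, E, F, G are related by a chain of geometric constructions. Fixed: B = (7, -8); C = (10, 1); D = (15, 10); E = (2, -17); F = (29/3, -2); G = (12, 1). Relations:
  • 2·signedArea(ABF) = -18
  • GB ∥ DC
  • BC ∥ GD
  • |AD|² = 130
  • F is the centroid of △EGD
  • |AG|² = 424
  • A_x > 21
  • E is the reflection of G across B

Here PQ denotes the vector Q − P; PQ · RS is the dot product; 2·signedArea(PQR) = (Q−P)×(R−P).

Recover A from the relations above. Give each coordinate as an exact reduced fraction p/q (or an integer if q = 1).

A = (22, 19)

1. A_x = 22  [line -6·x + 8/3·y + 244/3 = 0 ∩ |AD|² = 130]
2. A_y = 19  [line -6·x + 8/3·y + 244/3 = 0 ∩ |AD|² = 130]
   → A = (22, 19)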